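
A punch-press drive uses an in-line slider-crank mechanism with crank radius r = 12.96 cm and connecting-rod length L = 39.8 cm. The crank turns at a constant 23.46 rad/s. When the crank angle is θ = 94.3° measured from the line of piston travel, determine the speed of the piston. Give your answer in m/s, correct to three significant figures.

ω = 23.46 rad/s
For an in-line slider-crank, x = r cosθ + √(L² − r² sin²θ), so v = −rω sinθ·[1 + r cosθ/√(L² − r² sin²θ)].
With r = 0.1296 m, L = 0.398 m, θ = 94.3°: √(L² − r² sin²θ) = 0.37643 m.
v = −0.1296·23.46·0.99719·[1 + 0.1296·-0.07498/0.37643] = -2.9536 m/s.
|v| = 2.9536 m/s.

2.95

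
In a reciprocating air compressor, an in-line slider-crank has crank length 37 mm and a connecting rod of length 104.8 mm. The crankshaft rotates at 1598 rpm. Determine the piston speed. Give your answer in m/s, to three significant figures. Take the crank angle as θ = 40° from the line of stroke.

ω = 2π·1598/60 = 167.3 rad/s
For an in-line slider-crank, x = r cosθ + √(L² − r² sin²θ), so v = −rω sinθ·[1 + r cosθ/√(L² − r² sin²θ)].
With r = 0.037 m, L = 0.1048 m, θ = 40°: √(L² − r² sin²θ) = 0.10207 m.
v = −0.037·167.3·0.64279·[1 + 0.037·0.76604/0.10207] = -5.0851 m/s.
|v| = 5.0851 m/s.

5.09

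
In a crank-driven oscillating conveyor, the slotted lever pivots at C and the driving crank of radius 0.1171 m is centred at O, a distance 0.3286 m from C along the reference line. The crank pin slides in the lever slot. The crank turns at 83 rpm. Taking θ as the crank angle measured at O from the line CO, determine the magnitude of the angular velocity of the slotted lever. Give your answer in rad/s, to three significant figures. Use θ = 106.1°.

ω = 8.692 rad/s (from 83 rpm).
Crank pin A relative to C: A = (d + r cosθ, r sinθ); lever angle φ = atan2(r sinθ, d + r cosθ).
Differentiating tanφ: φ̇ = rω(d cosθ + r)/(d² + r² + 2dr cosθ).
d² + r² + 2dr cosθ = |CA|² = 0.100349 m²;  d cosθ + r = +0.025974 m.
|ω_lever| = |0.1171·8.692·+0.025974| / 0.100349 = 0.26345 rad/s.

0.263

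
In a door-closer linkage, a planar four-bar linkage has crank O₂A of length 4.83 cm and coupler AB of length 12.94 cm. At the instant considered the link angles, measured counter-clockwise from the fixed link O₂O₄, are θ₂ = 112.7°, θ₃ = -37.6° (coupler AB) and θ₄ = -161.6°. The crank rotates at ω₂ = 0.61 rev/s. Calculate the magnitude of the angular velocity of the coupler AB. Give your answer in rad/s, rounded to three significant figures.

ω₂ = 3.833 rad/s (from 0.61 rev/s).
Differentiating the loop-closure r₂e^{iθ₂}+r₃e^{iθ₃}=r₁+r₄e^{iθ₄} gives r₂ω₂e^{iθ₂}+r₃ω₃e^{iθ₃}=r₄ω₄e^{iθ₄}.
Eliminating the other unknown: ω₃ = r₂ω₂ sin(θ₄−θ₂) / [r₃ sin(θ₃−θ₄)].
Numerator sine = +0.99719; denominator sine = +0.82904.
Result = 0.0483·3.833·(+0.99719) / (0.1294·(+0.82904)) = +1.7208 rad/s; magnitude 1.7208 rad/s.

1.72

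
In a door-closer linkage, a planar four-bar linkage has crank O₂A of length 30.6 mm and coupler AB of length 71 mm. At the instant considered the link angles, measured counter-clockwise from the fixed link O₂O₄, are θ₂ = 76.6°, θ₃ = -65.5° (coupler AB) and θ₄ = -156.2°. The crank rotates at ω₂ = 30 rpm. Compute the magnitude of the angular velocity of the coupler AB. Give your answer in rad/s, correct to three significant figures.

ω₂ = 3.142 rad/s (from 30 rpm).
Differentiating the loop-closure r₂e^{iθ₂}+r₃e^{iθ₃}=r₁+r₄e^{iθ₄} gives r₂ω₂e^{iθ₂}+r₃ω₃e^{iθ₃}=r₄ω₄e^{iθ₄}.
Eliminating the other unknown: ω₃ = r₂ω₂ sin(θ₄−θ₂) / [r₃ sin(θ₃−θ₄)].
Numerator sine = +0.79653; denominator sine = +0.99993.
Result = 0.0306·3.142·(+0.79653) / (0.071·(+0.99993)) = +1.0786 rad/s; magnitude 1.0786 rad/s.

1.08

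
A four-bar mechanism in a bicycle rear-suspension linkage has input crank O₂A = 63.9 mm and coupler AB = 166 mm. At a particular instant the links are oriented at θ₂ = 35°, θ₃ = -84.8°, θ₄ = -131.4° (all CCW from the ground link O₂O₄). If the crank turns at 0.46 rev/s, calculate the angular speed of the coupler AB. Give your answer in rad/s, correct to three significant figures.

0.360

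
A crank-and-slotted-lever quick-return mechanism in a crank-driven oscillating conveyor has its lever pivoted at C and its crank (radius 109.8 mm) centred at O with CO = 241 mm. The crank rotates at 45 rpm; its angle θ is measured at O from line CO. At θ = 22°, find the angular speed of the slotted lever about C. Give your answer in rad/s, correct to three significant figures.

1.45

ω = 4.712 rad/s (from 45 rpm).
Crank pin A relative to C: A = (d + r cosθ, r sinθ); lever angle φ = atan2(r sinθ, d + r cosθ).
Differentiating tanφ: φ̇ = rω(d cosθ + r)/(d² + r² + 2dr cosθ).
d² + r² + 2dr cosθ = |CA|² = 0.119207 m²;  d cosθ + r = +0.33325 m.
|ω_lever| = |0.1098·4.712·+0.33325| / 0.119207 = 1.4465 rad/s.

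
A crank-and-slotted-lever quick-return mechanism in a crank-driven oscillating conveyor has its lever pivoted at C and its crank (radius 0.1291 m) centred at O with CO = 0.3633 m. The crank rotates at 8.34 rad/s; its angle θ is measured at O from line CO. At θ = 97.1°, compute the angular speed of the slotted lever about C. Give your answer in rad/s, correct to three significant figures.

0.661

ω = 8.34 rad/s
Crank pin A relative to C: A = (d + r cosθ, r sinθ); lever angle φ = atan2(r sinθ, d + r cosθ).
Differentiating tanφ: φ̇ = rω(d cosθ + r)/(d² + r² + 2dr cosθ).
d² + r² + 2dr cosθ = |CA|² = 0.137059 m²;  d cosθ + r = +0.084196 m.
|ω_lever| = |0.1291·8.34·+0.084196| / 0.137059 = 0.66141 rad/s.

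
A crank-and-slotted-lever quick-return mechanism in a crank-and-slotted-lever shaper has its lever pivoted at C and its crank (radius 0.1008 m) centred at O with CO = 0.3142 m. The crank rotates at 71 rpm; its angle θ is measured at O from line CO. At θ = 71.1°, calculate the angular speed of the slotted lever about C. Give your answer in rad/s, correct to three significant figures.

ω = 7.435 rad/s (from 71 rpm).
Crank pin A relative to C: A = (d + r cosθ, r sinθ); lever angle φ = atan2(r sinθ, d + r cosθ).
Differentiating tanφ: φ̇ = rω(d cosθ + r)/(d² + r² + 2dr cosθ).
d² + r² + 2dr cosθ = |CA|² = 0.1294 m²;  d cosθ + r = +0.20257 m.
|ω_lever| = |0.1008·7.435·+0.20257| / 0.1294 = 1.1733 rad/s.

1.17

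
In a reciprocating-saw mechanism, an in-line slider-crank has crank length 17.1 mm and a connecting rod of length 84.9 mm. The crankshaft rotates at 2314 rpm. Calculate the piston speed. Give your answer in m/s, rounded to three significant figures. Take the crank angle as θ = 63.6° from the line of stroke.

4.05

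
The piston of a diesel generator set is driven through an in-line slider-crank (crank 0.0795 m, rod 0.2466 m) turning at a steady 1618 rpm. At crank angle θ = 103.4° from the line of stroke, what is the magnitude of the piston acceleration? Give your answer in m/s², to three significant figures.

ω = 2π·1618/60 = 169.4 rad/s
x(θ) = r cosθ + √(L² − r² sin²θ); with ω constant, a = ω²·d²x/dθ².
d²x/dθ² = −r cosθ − r²(cos2θ)/√u − r⁴ sin²2θ/(4u^{3/2}),  u = L² − r² sin²θ = 0.0548308 m².
Substituting r = 0.0795 m, L = 0.2466 m, θ = 103.4°: d²x/dθ² = +0.042358 m.
a = ω²·d²x/dθ² = (169.4)²·(+0.042358) = +1216 m/s²;  |a| = 1216 m/s².

1220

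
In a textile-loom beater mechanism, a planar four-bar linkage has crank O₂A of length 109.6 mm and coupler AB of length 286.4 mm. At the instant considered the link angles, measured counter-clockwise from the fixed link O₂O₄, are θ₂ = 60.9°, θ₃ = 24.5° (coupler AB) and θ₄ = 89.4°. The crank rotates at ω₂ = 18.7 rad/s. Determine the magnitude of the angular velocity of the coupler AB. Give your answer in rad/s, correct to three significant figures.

ω₂ = 18.7 rad/s
Differentiating the loop-closure r₂e^{iθ₂}+r₃e^{iθ₃}=r₁+r₄e^{iθ₄} gives r₂ω₂e^{iθ₂}+r₃ω₃e^{iθ₃}=r₄ω₄e^{iθ₄}.
Eliminating the other unknown: ω₃ = r₂ω₂ sin(θ₄−θ₂) / [r₃ sin(θ₃−θ₄)].
Numerator sine = +0.47716; denominator sine = -0.90557.
Result = 0.1096·18.7·(+0.47716) / (0.2864·(-0.90557)) = -3.7707 rad/s; magnitude 3.7707 rad/s.

3.77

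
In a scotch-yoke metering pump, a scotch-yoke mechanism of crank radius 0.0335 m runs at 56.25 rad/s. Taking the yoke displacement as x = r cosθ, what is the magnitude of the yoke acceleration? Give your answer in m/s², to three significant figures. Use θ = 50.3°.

ω = 56.25 rad/s
x = r cosθ ⇒ ẍ = −rω² cosθ (ω constant).
|a| = rω²|cosθ| = 0.0335·(56.25)²·|cos 50.3°| = 67.707 m/s².

67.7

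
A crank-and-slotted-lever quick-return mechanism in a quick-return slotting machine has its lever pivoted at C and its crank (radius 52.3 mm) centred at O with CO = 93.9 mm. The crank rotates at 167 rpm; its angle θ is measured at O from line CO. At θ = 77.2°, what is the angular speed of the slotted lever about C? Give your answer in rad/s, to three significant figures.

4.87

ω = 17.49 rad/s (from 167 rpm).
Crank pin A relative to C: A = (d + r cosθ, r sinθ); lever angle φ = atan2(r sinθ, d + r cosθ).
Differentiating tanφ: φ̇ = rω(d cosθ + r)/(d² + r² + 2dr cosθ).
d² + r² + 2dr cosθ = |CA|² = 0.0137285 m²;  d cosθ + r = +0.073103 m.
|ω_lever| = |0.0523·17.49·+0.073103| / 0.0137285 = 4.8703 rad/s.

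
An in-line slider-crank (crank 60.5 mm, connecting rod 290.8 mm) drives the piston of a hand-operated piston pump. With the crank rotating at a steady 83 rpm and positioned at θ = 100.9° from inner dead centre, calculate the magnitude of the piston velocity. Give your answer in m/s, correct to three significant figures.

0.496

ω = 2π·83/60 = 8.692 rad/s
For an in-line slider-crank, x = r cosθ + √(L² − r² sin²θ), so v = −rω sinθ·[1 + r cosθ/√(L² − r² sin²θ)].
With r = 0.0605 m, L = 0.2908 m, θ = 100.9°: √(L² − r² sin²θ) = 0.28467 m.
v = −0.0605·8.692·0.98196·[1 + 0.0605·-0.18910/0.28467] = -0.49561 m/s.
|v| = 0.49561 m/s.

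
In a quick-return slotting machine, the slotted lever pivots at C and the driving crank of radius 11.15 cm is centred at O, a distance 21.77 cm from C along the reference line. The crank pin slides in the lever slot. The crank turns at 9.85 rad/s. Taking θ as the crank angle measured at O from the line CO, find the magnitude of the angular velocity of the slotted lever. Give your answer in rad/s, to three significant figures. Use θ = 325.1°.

ω = 9.85 rad/s
Crank pin A relative to C: A = (d + r cosθ, r sinθ); lever angle φ = atan2(r sinθ, d + r cosθ).
Differentiating tanφ: φ̇ = rω(d cosθ + r)/(d² + r² + 2dr cosθ).
d² + r² + 2dr cosθ = |CA|² = 0.0996415 m²;  d cosθ + r = +0.29005 m.
|ω_lever| = |0.1115·9.85·+0.29005| / 0.0996415 = 3.197 rad/s.

3.20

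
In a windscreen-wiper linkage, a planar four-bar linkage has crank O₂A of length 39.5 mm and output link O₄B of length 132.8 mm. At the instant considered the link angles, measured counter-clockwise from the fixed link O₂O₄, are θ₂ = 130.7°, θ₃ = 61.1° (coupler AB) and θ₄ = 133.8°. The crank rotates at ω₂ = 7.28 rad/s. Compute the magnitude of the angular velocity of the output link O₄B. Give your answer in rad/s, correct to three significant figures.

2.13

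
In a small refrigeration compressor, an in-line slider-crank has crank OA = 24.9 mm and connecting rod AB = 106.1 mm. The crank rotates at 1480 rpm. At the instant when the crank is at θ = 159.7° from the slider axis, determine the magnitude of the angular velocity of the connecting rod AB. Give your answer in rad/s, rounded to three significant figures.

ω = 155 rad/s (converted from 1480 rpm).
The rod makes angle φ with the slider axis where L sinφ = r sinθ; differentiating, L cosφ·φ̇ = r ω cosθ.
L cosφ = √(L² − r² sin²θ) = 0.10575 m.
|ω_rod| = r ω |cosθ| / √(L² − r² sin²θ) = 0.0249·155·0.93789/0.10575 = 34.227 rad/s.

34.2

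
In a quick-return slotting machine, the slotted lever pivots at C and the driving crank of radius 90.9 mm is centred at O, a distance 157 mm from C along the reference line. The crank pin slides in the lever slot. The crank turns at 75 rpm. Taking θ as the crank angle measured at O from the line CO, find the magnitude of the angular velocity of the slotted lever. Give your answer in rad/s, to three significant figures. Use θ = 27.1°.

2.82

ω = 7.854 rad/s (from 75 rpm).
Crank pin A relative to C: A = (d + r cosθ, r sinθ); lever angle φ = atan2(r sinθ, d + r cosθ).
Differentiating tanφ: φ̇ = rω(d cosθ + r)/(d² + r² + 2dr cosθ).
d² + r² + 2dr cosθ = |CA|² = 0.0583208 m²;  d cosθ + r = +0.23066 m.
|ω_lever| = |0.0909·7.854·+0.23066| / 0.0583208 = 2.8236 rad/s.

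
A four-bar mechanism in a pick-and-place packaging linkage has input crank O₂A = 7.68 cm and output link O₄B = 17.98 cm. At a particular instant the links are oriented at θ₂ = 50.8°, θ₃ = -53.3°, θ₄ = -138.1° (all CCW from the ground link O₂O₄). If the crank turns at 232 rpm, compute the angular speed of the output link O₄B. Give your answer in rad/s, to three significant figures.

ω₂ = 24.29 rad/s (from 232 rpm).
Differentiating the loop-closure r₂e^{iθ₂}+r₃e^{iθ₃}=r₁+r₄e^{iθ₄} gives r₂ω₂e^{iθ₂}+r₃ω₃e^{iθ₃}=r₄ω₄e^{iθ₄}.
Eliminating the other unknown: ω₄ = r₂ω₂ sin(θ₂−θ₃) / [r₄ sin(θ₄−θ₃)].
Numerator sine = +0.96987; denominator sine = -0.99588.
Result = 0.0768·24.29·(+0.96987) / (0.1798·(-0.99588)) = -10.106 rad/s; magnitude 10.106 rad/s.

10.1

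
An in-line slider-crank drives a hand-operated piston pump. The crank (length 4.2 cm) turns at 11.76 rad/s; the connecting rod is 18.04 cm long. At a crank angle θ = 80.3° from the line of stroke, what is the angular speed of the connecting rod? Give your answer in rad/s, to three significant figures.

ω = 11.76 rad/s
The rod makes angle φ with the slider axis where L sinφ = r sinθ; differentiating, L cosφ·φ̇ = r ω cosθ.
L cosφ = √(L² − r² sin²θ) = 0.17559 m.
|ω_rod| = r ω |cosθ| / √(L² − r² sin²θ) = 0.042·11.76·0.16849/0.17559 = 0.47396 rad/s.

0.474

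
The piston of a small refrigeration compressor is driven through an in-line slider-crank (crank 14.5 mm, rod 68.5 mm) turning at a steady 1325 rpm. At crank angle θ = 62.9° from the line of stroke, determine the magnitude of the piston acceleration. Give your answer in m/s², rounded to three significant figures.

ω = 2π·1325/60 = 138.8 rad/s
x(θ) = r cosθ + √(L² − r² sin²θ); with ω constant, a = ω²·d²x/dθ².
d²x/dθ² = −r cosθ − r²(cos2θ)/√u − r⁴ sin²2θ/(4u^{3/2}),  u = L² − r² sin²θ = 0.00452563 m².
Substituting r = 0.0145 m, L = 0.0685 m, θ = 62.9°: d²x/dθ² = -0.0048011 m.
a = ω²·d²x/dθ² = (138.8)²·(-0.0048011) = -92.433 m/s²;  |a| = 92.433 m/s².

92.4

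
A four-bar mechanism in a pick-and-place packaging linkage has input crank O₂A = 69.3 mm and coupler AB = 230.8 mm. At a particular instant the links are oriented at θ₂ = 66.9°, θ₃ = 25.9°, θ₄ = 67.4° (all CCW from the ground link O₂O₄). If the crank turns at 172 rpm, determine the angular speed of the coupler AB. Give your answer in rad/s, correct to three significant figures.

0.0712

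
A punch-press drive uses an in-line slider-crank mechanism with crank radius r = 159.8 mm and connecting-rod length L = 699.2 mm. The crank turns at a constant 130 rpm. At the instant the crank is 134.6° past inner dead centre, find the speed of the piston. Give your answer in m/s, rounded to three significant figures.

ω = 2π·130/60 = 13.61 rad/s
For an in-line slider-crank, x = r cosθ + √(L² − r² sin²θ), so v = −rω sinθ·[1 + r cosθ/√(L² − r² sin²θ)].
With r = 0.1598 m, L = 0.6992 m, θ = 134.6°: √(L² − r² sin²θ) = 0.68988 m.
v = −0.1598·13.61·0.71203·[1 + 0.1598·-0.70215/0.68988] = -1.297 m/s.
|v| = 1.297 m/s.

1.30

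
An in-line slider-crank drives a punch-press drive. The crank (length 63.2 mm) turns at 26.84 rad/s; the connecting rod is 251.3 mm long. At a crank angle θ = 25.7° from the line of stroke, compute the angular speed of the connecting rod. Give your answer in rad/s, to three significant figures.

6.12

ω = 26.84 rad/s
The rod makes angle φ with the slider axis where L sinφ = r sinθ; differentiating, L cosφ·φ̇ = r ω cosθ.
L cosφ = √(L² − r² sin²θ) = 0.2498 m.
|ω_rod| = r ω |cosθ| / √(L² − r² sin²θ) = 0.0632·26.84·0.90108/0.2498 = 6.1188 rad/s.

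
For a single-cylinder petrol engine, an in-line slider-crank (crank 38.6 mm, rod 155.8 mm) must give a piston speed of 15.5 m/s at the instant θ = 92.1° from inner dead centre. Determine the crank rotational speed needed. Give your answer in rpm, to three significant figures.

For an in-line slider-crank, |v_piston| = rω|sinθ|·[1 + r cosθ/√(L² − r² sin²θ)].
With r = 0.0386 m, L = 0.1558 m, θ = 92.1°: the bracketed kinematic factor |dx/dθ| = 0.038213 m.
ω = v/|dx/dθ| = 15.5/0.038213 = 405.63 rad/s.
N = 60ω/(2π) = 3873.4 rpm.

3870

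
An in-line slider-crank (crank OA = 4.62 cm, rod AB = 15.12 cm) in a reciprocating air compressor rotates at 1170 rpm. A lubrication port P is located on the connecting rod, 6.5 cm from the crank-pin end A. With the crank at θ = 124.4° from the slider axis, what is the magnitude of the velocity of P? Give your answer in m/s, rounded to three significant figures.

ω = 122.5 rad/s.  Crank-pin speed |V_A| = rω = 5.6605 m/s, perpendicular to OA.
Rod angle: sinφ = −(r/L) sinθ ⇒ φ = -14.603°; ω_rod = −rω cosθ/√(L²−r²sin²θ) = +21.857 rad/s.
V_P = V_A + ω_rod × AP, with AP = 0.065 m along the rod.
Components: V_Px = −rω sinθ − a·ω_rod·sinφ = -4.3124 m/s;  V_Py = rω cosθ + a·ω_rod·cosφ = -1.8232 m/s.
|V_P| = √(V_Px² + V_Py²) = 4.682 m/s.

4.68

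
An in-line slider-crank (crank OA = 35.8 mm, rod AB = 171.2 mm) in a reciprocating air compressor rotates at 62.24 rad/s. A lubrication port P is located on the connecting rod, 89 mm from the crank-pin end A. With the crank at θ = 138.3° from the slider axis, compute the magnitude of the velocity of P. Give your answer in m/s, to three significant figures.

1.58

ω = 62.24 rad/s.  Crank-pin speed |V_A| = rω = 2.2282 m/s, perpendicular to OA.
Rod angle: sinφ = −(r/L) sinθ ⇒ φ = -7.996°; ω_rod = −rω cosθ/√(L²−r²sin²θ) = +9.813 rad/s.
V_P = V_A + ω_rod × AP, with AP = 0.089 m along the rod.
Components: V_Px = −rω sinθ − a·ω_rod·sinφ = -1.3608 m/s;  V_Py = rω cosθ + a·ω_rod·cosφ = -0.79879 m/s.
|V_P| = √(V_Px² + V_Py²) = 1.5779 m/s.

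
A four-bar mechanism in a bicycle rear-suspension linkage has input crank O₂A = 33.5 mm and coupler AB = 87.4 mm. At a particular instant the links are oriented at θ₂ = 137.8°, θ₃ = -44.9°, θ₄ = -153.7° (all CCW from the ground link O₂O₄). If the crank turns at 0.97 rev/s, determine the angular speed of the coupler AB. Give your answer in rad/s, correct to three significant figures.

2.30

ω₂ = 6.095 rad/s (from 0.97 rev/s).
Differentiating the loop-closure r₂e^{iθ₂}+r₃e^{iθ₃}=r₁+r₄e^{iθ₄} gives r₂ω₂e^{iθ₂}+r₃ω₃e^{iθ₃}=r₄ω₄e^{iθ₄}.
Eliminating the other unknown: ω₃ = r₂ω₂ sin(θ₄−θ₂) / [r₃ sin(θ₃−θ₄)].
Numerator sine = +0.93042; denominator sine = +0.94665.
Result = 0.0335·6.095·(+0.93042) / (0.0874·(+0.94665)) = +2.296 rad/s; magnitude 2.296 rad/s.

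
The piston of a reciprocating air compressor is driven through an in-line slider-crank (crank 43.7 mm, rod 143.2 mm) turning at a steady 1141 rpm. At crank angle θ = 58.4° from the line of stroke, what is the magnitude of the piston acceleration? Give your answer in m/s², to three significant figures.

242

ω = 2π·1141/60 = 119.5 rad/s
x(θ) = r cosθ + √(L² − r² sin²θ); with ω constant, a = ω²·d²x/dθ².
d²x/dθ² = −r cosθ − r²(cos2θ)/√u − r⁴ sin²2θ/(4u^{3/2}),  u = L² − r² sin²θ = 0.0191209 m².
Substituting r = 0.0437 m, L = 0.1432 m, θ = 58.4°: d²x/dθ² = -0.016946 m.
a = ω²·d²x/dθ² = (119.5)²·(-0.016946) = -241.93 m/s²;  |a| = 241.93 m/s².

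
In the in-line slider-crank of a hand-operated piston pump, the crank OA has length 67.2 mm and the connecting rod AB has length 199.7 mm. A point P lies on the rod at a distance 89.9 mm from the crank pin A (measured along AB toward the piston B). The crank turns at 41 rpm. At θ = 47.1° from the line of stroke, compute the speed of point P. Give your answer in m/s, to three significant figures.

ω = 4.294 rad/s.  Crank-pin speed |V_A| = rω = 0.28852 m/s, perpendicular to OA.
Rod angle: sinφ = −(r/L) sinθ ⇒ φ = -14.271°; ω_rod = −rω cosθ/√(L²−r²sin²θ) = -1.0148 rad/s.
V_P = V_A + ω_rod × AP, with AP = 0.0899 m along the rod.
Components: V_Px = −rω sinθ − a·ω_rod·sinφ = -0.23385 m/s;  V_Py = rω cosθ + a·ω_rod·cosφ = +0.10799 m/s.
|V_P| = √(V_Px² + V_Py²) = 0.25758 m/s.

0.258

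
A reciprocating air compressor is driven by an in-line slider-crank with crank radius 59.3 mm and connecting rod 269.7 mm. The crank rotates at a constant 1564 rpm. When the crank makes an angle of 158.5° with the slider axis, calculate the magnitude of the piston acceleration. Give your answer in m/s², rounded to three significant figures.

1220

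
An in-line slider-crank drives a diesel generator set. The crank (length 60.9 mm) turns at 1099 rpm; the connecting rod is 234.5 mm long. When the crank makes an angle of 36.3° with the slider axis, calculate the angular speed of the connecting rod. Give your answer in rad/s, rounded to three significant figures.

24.4

ω = 115.1 rad/s (converted from 1099 rpm).
The rod makes angle φ with the slider axis where L sinφ = r sinθ; differentiating, L cosφ·φ̇ = r ω cosθ.
L cosφ = √(L² − r² sin²θ) = 0.23171 m.
|ω_rod| = r ω |cosθ| / √(L² − r² sin²θ) = 0.0609·115.1·0.80593/0.23171 = 24.378 rad/s.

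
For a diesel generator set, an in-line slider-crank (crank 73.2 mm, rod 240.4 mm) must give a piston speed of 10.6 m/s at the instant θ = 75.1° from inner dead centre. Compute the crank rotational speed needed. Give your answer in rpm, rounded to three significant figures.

1320

For an in-line slider-crank, |v_piston| = rω|sinθ|·[1 + r cosθ/√(L² − r² sin²θ)].
With r = 0.0732 m, L = 0.2404 m, θ = 75.1°: the bracketed kinematic factor |dx/dθ| = 0.076534 m.
ω = v/|dx/dθ| = 10.6/0.076534 = 138.5 rad/s.
N = 60ω/(2π) = 1322.6 rpm.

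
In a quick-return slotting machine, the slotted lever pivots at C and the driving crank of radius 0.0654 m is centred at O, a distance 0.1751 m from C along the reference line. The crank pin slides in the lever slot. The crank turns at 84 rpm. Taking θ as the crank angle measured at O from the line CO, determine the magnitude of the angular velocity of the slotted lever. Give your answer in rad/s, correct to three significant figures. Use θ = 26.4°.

2.31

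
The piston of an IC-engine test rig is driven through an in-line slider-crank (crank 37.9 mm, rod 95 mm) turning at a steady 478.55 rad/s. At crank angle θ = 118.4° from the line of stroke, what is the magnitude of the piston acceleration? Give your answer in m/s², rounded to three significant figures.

6040

ω = 478.6 rad/s
x(θ) = r cosθ + √(L² − r² sin²θ); with ω constant, a = ω²·d²x/dθ².
d²x/dθ² = −r cosθ − r²(cos2θ)/√u − r⁴ sin²2θ/(4u^{3/2}),  u = L² − r² sin²θ = 0.00791353 m².
Substituting r = 0.0379 m, L = 0.095 m, θ = 118.4°: d²x/dθ² = +0.026355 m.
a = ω²·d²x/dθ² = (478.6)²·(+0.026355) = +6035.5 m/s²;  |a| = 6035.5 m/s².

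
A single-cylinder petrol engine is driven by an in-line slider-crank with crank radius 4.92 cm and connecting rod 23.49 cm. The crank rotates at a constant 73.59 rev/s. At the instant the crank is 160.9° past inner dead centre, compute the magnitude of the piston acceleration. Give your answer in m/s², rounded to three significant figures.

ω = 2π·73.6 = 462.4 rad/s
x(θ) = r cosθ + √(L² − r² sin²θ); with ω constant, a = ω²·d²x/dθ².
d²x/dθ² = −r cosθ − r²(cos2θ)/√u − r⁴ sin²2θ/(4u^{3/2}),  u = L² − r² sin²θ = 0.0549188 m².
Substituting r = 0.0492 m, L = 0.2349 m, θ = 160.9°: d²x/dθ² = +0.038331 m.
a = ω²·d²x/dθ² = (462.4)²·(+0.038331) = +8194.9 m/s²;  |a| = 8194.9 m/s².

8190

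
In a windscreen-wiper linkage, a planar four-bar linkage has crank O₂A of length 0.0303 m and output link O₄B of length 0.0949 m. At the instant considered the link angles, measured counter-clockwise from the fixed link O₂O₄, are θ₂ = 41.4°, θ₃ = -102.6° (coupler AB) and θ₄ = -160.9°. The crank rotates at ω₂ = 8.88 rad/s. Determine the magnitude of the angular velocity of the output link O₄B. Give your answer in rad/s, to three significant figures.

1.96

ω₂ = 8.88 rad/s
Differentiating the loop-closure r₂e^{iθ₂}+r₃e^{iθ₃}=r₁+r₄e^{iθ₄} gives r₂ω₂e^{iθ₂}+r₃ω₃e^{iθ₃}=r₄ω₄e^{iθ₄}.
Eliminating the other unknown: ω₄ = r₂ω₂ sin(θ₂−θ₃) / [r₄ sin(θ₄−θ₃)].
Numerator sine = +0.58779; denominator sine = -0.85081.
Result = 0.0303·8.88·(+0.58779) / (0.0949·(-0.85081)) = -1.9587 rad/s; magnitude 1.9587 rad/s.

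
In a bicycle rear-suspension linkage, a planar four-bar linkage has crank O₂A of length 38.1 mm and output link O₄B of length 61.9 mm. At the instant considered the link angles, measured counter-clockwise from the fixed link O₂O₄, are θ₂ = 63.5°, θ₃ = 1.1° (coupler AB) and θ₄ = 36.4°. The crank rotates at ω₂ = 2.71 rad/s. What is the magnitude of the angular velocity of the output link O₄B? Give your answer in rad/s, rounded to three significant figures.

2.56

ω₂ = 2.71 rad/s
Differentiating the loop-closure r₂e^{iθ₂}+r₃e^{iθ₃}=r₁+r₄e^{iθ₄} gives r₂ω₂e^{iθ₂}+r₃ω₃e^{iθ₃}=r₄ω₄e^{iθ₄}.
Eliminating the other unknown: ω₄ = r₂ω₂ sin(θ₂−θ₃) / [r₄ sin(θ₄−θ₃)].
Numerator sine = +0.88620; denominator sine = +0.57786.
Result = 0.0381·2.71·(+0.88620) / (0.0619·(+0.57786)) = +2.5581 rad/s; magnitude 2.5581 rad/s.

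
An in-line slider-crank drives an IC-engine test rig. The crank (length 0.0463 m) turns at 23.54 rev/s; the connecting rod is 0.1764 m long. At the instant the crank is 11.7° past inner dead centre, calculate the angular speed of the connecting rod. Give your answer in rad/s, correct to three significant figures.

38.1

ω = 147.9 rad/s (converted from 23.54 rev/s).
The rod makes angle φ with the slider axis where L sinφ = r sinθ; differentiating, L cosφ·φ̇ = r ω cosθ.
L cosφ = √(L² − r² sin²θ) = 0.17615 m.
|ω_rod| = r ω |cosθ| / √(L² − r² sin²θ) = 0.0463·147.9·0.97922/0.17615 = 38.069 rad/s.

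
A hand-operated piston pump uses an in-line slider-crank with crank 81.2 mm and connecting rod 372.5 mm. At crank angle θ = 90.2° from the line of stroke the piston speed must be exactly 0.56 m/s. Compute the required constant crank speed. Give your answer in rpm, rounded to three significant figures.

65.9

For an in-line slider-crank, |v_piston| = rω|sinθ|·[1 + r cosθ/√(L² − r² sin²θ)].
With r = 0.0812 m, L = 0.3725 m, θ = 90.2°: the bracketed kinematic factor |dx/dθ| = 0.081136 m.
ω = v/|dx/dθ| = 0.56/0.081136 = 6.902 rad/s.
N = 60ω/(2π) = 65.909 rpm.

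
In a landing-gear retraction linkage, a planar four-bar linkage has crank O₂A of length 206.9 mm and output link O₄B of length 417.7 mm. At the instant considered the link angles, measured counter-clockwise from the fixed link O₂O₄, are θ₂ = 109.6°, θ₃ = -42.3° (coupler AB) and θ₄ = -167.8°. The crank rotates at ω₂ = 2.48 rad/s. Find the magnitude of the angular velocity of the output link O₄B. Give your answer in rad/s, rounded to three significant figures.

ω₂ = 2.48 rad/s
Differentiating the loop-closure r₂e^{iθ₂}+r₃e^{iθ₃}=r₁+r₄e^{iθ₄} gives r₂ω₂e^{iθ₂}+r₃ω₃e^{iθ₃}=r₄ω₄e^{iθ₄}.
Eliminating the other unknown: ω₄ = r₂ω₂ sin(θ₂−θ₃) / [r₄ sin(θ₄−θ₃)].
Numerator sine = +0.47101; denominator sine = -0.81412.
Result = 0.2069·2.48·(+0.47101) / (0.4177·(-0.81412)) = -0.71071 rad/s; magnitude 0.71071 rad/s.

0.711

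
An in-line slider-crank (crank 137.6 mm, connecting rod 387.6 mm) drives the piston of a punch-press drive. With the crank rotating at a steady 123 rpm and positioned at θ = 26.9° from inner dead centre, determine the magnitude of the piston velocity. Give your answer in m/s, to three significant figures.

1.06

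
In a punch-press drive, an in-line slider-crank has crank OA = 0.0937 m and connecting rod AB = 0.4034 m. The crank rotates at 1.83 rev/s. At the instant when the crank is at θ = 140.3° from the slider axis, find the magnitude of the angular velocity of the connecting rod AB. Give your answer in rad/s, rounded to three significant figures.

2.08

ω = 11.5 rad/s (converted from 1.83 rev/s).
The rod makes angle φ with the slider axis where L sinφ = r sinθ; differentiating, L cosφ·φ̇ = r ω cosθ.
L cosφ = √(L² − r² sin²θ) = 0.39894 m.
|ω_rod| = r ω |cosθ| / √(L² − r² sin²θ) = 0.0937·11.5·0.76940/0.39894 = 2.0779 rad/s.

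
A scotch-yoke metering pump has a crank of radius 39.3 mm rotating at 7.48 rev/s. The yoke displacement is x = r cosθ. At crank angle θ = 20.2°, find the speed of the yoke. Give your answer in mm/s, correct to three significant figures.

ω = 47 rad/s (from 7.48 rev/s).
x = r cosθ ⇒ ẋ = −rω sinθ.
|v| = rω|sinθ| = 0.0393·47·|sin 20.2°| = 0.63778 m/s = 637.78 mm/s.

638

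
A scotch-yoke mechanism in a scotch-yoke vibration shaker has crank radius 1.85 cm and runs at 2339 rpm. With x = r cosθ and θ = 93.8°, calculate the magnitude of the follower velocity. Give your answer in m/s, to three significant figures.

ω = 244.9 rad/s (from 2339 rpm).
x = r cosθ ⇒ ẋ = −rω sinθ.
|v| = rω|sinθ| = 0.0185·244.9·|sin 93.8°| = 4.5214 m/s.

4.52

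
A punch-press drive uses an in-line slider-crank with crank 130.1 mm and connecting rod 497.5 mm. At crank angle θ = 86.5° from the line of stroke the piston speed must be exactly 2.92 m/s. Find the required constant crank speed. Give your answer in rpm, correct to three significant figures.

For an in-line slider-crank, |v_piston| = rω|sinθ|·[1 + r cosθ/√(L² − r² sin²θ)].
With r = 0.1301 m, L = 0.4975 m, θ = 86.5°: the bracketed kinematic factor |dx/dθ| = 0.132 m.
ω = v/|dx/dθ| = 2.92/0.132 = 22.12 rad/s.
N = 60ω/(2π) = 211.23 rpm.

211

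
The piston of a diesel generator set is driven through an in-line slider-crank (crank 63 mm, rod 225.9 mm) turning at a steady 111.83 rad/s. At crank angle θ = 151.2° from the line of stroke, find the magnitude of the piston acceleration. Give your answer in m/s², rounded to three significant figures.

568

ω = 111.8 rad/s
x(θ) = r cosθ + √(L² − r² sin²θ); with ω constant, a = ω²·d²x/dθ².
d²x/dθ² = −r cosθ − r²(cos2θ)/√u − r⁴ sin²2θ/(4u^{3/2}),  u = L² − r² sin²θ = 0.0501097 m².
Substituting r = 0.063 m, L = 0.2259 m, θ = 151.2°: d²x/dθ² = +0.045457 m.
a = ω²·d²x/dθ² = (111.8)²·(+0.045457) = +568.48 m/s²;  |a| = 568.48 m/s².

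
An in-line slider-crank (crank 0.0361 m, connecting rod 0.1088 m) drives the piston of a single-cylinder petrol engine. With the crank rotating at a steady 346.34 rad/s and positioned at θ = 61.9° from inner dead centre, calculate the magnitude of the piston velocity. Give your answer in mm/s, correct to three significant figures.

12800

ω = 346.3 rad/s
For an in-line slider-crank, x = r cosθ + √(L² − r² sin²θ), so v = −rω sinθ·[1 + r cosθ/√(L² − r² sin²θ)].
With r = 0.0361 m, L = 0.1088 m, θ = 61.9°: √(L² − r² sin²θ) = 0.10404 m.
v = −0.0361·346.3·0.88213·[1 + 0.0361·0.47101/0.10404] = -12.832 m/s.
|v| = 12.832 m/s = 12832 mm/s.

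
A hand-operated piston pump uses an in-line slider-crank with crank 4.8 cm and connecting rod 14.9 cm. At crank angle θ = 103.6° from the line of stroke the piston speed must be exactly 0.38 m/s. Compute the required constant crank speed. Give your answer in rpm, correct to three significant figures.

84.5

For an in-line slider-crank, |v_piston| = rω|sinθ|·[1 + r cosθ/√(L² − r² sin²θ)].
With r = 0.048 m, L = 0.149 m, θ = 103.6°: the bracketed kinematic factor |dx/dθ| = 0.042933 m.
ω = v/|dx/dθ| = 0.38/0.042933 = 8.851 rad/s.
N = 60ω/(2π) = 84.521 rpm.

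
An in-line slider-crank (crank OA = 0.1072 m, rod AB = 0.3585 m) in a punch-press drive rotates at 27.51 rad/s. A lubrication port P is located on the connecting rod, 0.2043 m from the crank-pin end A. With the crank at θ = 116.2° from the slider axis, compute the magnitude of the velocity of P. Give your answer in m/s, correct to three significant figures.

2.50

ω = 27.51 rad/s.  Crank-pin speed |V_A| = rω = 2.9491 m/s, perpendicular to OA.
Rod angle: sinφ = −(r/L) sinθ ⇒ φ = -15.563°; ω_rod = −rω cosθ/√(L²−r²sin²θ) = +3.7701 rad/s.
V_P = V_A + ω_rod × AP, with AP = 0.2043 m along the rod.
Components: V_Px = −rω sinθ − a·ω_rod·sinφ = -2.4394 m/s;  V_Py = rω cosθ + a·ω_rod·cosφ = -0.56004 m/s.
|V_P| = √(V_Px² + V_Py²) = 2.5029 m/s.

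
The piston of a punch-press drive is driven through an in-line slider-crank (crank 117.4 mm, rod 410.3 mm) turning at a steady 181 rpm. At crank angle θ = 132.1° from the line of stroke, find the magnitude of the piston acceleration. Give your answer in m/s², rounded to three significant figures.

29.3

ω = 2π·181/60 = 18.95 rad/s
x(θ) = r cosθ + √(L² − r² sin²θ); with ω constant, a = ω²·d²x/dθ².
d²x/dθ² = −r cosθ − r²(cos2θ)/√u − r⁴ sin²2θ/(4u^{3/2}),  u = L² − r² sin²θ = 0.160758 m².
Substituting r = 0.1174 m, L = 0.4103 m, θ = 132.1°: d²x/dθ² = +0.081453 m.
a = ω²·d²x/dθ² = (18.95)²·(+0.081453) = +29.263 m/s²;  |a| = 29.263 m/s².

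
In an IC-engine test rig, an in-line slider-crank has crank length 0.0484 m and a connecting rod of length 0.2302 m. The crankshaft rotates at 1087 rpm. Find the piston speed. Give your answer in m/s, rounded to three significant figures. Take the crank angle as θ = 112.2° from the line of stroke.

ω = 2π·1087/60 = 113.8 rad/s
For an in-line slider-crank, x = r cosθ + √(L² − r² sin²θ), so v = −rω sinθ·[1 + r cosθ/√(L² − r² sin²θ)].
With r = 0.0484 m, L = 0.2302 m, θ = 112.2°: √(L² − r² sin²θ) = 0.2258 m.
v = −0.0484·113.8·0.92587·[1 + 0.0484·-0.37784/0.2258] = -4.6878 m/s.
|v| = 4.6878 m/s.

4.69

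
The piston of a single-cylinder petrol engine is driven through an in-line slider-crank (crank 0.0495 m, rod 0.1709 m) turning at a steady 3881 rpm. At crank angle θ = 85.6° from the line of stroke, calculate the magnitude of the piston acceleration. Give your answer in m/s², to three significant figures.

1820

ω = 2π·3881/60 = 406.4 rad/s
x(θ) = r cosθ + √(L² − r² sin²θ); with ω constant, a = ω²·d²x/dθ².
d²x/dθ² = −r cosθ − r²(cos2θ)/√u − r⁴ sin²2θ/(4u^{3/2}),  u = L² − r² sin²θ = 0.026771 m².
Substituting r = 0.0495 m, L = 0.1709 m, θ = 85.6°: d²x/dθ² = +0.010993 m.
a = ω²·d²x/dθ² = (406.4)²·(+0.010993) = +1815.9 m/s²;  |a| = 1815.9 m/s².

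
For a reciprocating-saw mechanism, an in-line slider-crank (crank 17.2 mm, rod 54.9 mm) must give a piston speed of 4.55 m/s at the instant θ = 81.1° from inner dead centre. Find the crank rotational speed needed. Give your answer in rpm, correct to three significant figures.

For an in-line slider-crank, |v_piston| = rω|sinθ|·[1 + r cosθ/√(L² − r² sin²θ)].
With r = 0.0172 m, L = 0.0549 m, θ = 81.1°: the bracketed kinematic factor |dx/dθ| = 0.017859 m.
ω = v/|dx/dθ| = 4.55/0.017859 = 254.77 rad/s.
N = 60ω/(2π) = 2432.9 rpm.

2430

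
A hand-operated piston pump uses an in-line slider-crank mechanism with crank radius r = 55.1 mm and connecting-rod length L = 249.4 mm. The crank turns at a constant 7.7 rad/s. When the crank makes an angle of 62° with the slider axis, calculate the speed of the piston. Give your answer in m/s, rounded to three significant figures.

ω = 7.7 rad/s
For an in-line slider-crank, x = r cosθ + √(L² − r² sin²θ), so v = −rω sinθ·[1 + r cosθ/√(L² − r² sin²θ)].
With r = 0.0551 m, L = 0.2494 m, θ = 62°: √(L² − r² sin²θ) = 0.24461 m.
v = −0.0551·7.7·0.88295·[1 + 0.0551·0.46947/0.24461] = -0.41422 m/s.
|v| = 0.41422 m/s.

0.414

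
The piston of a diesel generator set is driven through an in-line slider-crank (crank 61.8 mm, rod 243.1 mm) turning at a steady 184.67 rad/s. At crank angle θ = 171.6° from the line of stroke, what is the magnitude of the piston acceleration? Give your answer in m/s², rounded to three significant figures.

1570

ω = 184.7 rad/s
x(θ) = r cosθ + √(L² − r² sin²θ); with ω constant, a = ω²·d²x/dθ².
d²x/dθ² = −r cosθ − r²(cos2θ)/√u − r⁴ sin²2θ/(4u^{3/2}),  u = L² − r² sin²θ = 0.0590161 m².
Substituting r = 0.0618 m, L = 0.2431 m, θ = 171.6°: d²x/dθ² = +0.046065 m.
a = ω²·d²x/dθ² = (184.7)²·(+0.046065) = +1571 m/s²;  |a| = 1571 m/s².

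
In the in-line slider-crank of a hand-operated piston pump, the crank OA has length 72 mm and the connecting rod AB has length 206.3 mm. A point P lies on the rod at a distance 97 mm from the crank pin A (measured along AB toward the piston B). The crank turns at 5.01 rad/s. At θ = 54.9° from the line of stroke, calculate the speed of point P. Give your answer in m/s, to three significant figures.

ω = 5.01 rad/s.  Crank-pin speed |V_A| = rω = 0.36072 m/s, perpendicular to OA.
Rod angle: sinφ = −(r/L) sinθ ⇒ φ = -16.591°; ω_rod = −rω cosθ/√(L²−r²sin²θ) = -1.0491 rad/s.
V_P = V_A + ω_rod × AP, with AP = 0.097 m along the rod.
Components: V_Px = −rω sinθ − a·ω_rod·sinφ = -0.32418 m/s;  V_Py = rω cosθ + a·ω_rod·cosφ = +0.10989 m/s.
|V_P| = √(V_Px² + V_Py²) = 0.3423 m/s.

0.342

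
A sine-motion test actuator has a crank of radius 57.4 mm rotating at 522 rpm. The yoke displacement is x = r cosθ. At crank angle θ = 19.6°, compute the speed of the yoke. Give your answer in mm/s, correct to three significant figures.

1050

ω = 54.66 rad/s (from 522 rpm).
x = r cosθ ⇒ ẋ = −rω sinθ.
|v| = rω|sinθ| = 0.0574·54.66·|sin 19.6°| = 1.0525 m/s = 1052.5 mm/s.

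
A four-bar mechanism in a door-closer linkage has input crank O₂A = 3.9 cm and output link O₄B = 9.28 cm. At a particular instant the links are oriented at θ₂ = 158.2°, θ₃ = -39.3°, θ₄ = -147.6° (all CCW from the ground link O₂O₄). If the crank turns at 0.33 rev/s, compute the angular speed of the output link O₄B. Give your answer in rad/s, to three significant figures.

0.276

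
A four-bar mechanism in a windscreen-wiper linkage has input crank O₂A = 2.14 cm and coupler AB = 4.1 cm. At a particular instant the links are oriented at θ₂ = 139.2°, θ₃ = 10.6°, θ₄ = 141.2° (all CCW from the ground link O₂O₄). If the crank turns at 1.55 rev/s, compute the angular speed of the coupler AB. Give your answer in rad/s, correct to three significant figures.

ω₂ = 9.739 rad/s (from 1.55 rev/s).
Differentiating the loop-closure r₂e^{iθ₂}+r₃e^{iθ₃}=r₁+r₄e^{iθ₄} gives r₂ω₂e^{iθ₂}+r₃ω₃e^{iθ₃}=r₄ω₄e^{iθ₄}.
Eliminating the other unknown: ω₃ = r₂ω₂ sin(θ₄−θ₂) / [r₃ sin(θ₃−θ₄)].
Numerator sine = +0.03490; denominator sine = -0.75927.
Result = 0.0214·9.739·(+0.03490) / (0.041·(-0.75927)) = -0.23365 rad/s; magnitude 0.23365 rad/s.

0.234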